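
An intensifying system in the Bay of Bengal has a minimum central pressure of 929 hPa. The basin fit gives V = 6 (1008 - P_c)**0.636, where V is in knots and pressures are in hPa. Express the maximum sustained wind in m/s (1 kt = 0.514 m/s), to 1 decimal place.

49.7 m/s

ΔP = 1008 − 929 = 79 hPa.
V ≈ 6 × 79^0.636 = 6 × 16.102 ≈ 96.614 kt.
96.614 × 0.514 ≈ 49.66 m/s → 49.7 m/s.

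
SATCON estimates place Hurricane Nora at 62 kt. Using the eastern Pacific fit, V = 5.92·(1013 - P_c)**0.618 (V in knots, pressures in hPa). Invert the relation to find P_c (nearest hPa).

968 hPa

ΔP = (V / 5.92)^(1/0.618) = (62/5.92)^1.618.
62/5.92 = 10.473; 10.473^1.618 ≈ 44.73 hPa.
P_c = 1013 − 44.73 = 968.27 ≈ 968 hPa.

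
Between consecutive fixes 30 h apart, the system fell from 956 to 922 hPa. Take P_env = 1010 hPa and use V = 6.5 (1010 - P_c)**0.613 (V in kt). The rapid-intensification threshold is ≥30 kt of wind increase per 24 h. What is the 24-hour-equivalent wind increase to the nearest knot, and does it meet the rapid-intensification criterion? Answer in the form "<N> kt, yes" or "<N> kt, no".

21 kt, no

V₁: ΔP = 54, V ≈ 6.5 × 54^0.613 ≈ 74.97 kt.
V₂: ΔP = 88, V ≈ 6.5 × 88^0.613 ≈ 101.13 kt.
ΔV over 30 h = 26.16 kt → 24 h equivalent = 26.16 × 24/30 ≈ 20.93 kt.
21 kt < 30 kt ⇒ not rapid intensification.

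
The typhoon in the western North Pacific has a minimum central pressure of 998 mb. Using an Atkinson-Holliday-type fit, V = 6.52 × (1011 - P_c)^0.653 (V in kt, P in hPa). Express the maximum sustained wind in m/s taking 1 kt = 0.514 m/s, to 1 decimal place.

17.9 m/s

ΔP = 1011 − 998 = 13 mb.
V ≈ 6.52 × 13^0.653 = 6.52 × 5.338 ≈ 34.806 kt.
34.806 × 0.514 ≈ 17.89 m/s → 17.9 m/s.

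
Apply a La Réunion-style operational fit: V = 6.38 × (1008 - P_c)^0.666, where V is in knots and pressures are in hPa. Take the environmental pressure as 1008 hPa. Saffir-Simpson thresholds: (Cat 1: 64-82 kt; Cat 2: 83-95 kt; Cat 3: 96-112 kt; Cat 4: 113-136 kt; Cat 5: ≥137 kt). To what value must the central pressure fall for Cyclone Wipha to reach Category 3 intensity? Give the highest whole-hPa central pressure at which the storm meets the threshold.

949 hPa

Category 3 begins at V = 96 kt.
Required ΔP = (96/6.38)^(1/0.666) = 15.047^1.502 ≈ 58.61 hPa.
P_c ≤ 1008 − 58.61 = 949.39, so the highest integer P_c is 949 hPa.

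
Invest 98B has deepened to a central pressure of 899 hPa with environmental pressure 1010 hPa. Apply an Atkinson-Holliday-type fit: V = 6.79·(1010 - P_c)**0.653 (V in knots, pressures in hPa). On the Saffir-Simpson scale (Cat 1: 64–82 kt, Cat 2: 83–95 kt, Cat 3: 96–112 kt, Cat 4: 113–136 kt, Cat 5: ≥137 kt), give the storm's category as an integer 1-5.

5

ΔP = 1010 − 899 = 111 hPa.
V ≈ 6.79 × 111^0.653 = 6.79 × 21.66 ≈ 147 kt.
147 kt falls in the Category 5 band.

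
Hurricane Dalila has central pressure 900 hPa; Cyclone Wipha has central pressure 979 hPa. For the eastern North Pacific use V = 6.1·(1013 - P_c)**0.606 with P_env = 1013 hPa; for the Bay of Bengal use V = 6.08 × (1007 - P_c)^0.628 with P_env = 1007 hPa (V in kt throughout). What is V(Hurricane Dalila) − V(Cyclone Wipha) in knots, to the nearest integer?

Hurricane Dalila: ΔP = 113; V ≈ 6.1 × 113^0.606 ≈ 107.03 kt.
Cyclone Wipha: ΔP = 28; V ≈ 6.08 × 28^0.628 ≈ 49.29 kt.
Difference ≈ 107.03 − 49.29 = 57.74 → 58 kt.

58 kt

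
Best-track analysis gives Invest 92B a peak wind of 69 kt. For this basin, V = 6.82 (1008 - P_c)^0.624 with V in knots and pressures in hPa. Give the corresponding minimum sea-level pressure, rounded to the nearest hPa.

967 hPa

ΔP = (V / 6.82)^(1/0.624) = (69/6.82)^1.603.
69/6.82 = 10.117; 10.117^1.603 ≈ 40.80 hPa.
P_c = 1008 − 40.80 = 967.20 ≈ 967 hPa.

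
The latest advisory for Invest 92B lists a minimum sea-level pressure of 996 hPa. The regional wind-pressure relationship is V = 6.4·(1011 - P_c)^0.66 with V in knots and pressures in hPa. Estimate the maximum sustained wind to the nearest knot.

38 kt

ΔP = 1011 − 996 = 15 hPa.
15^0.66 ≈ 5.973.
V ≈ 6.4 × 5.973 ≈ 38.2 kt.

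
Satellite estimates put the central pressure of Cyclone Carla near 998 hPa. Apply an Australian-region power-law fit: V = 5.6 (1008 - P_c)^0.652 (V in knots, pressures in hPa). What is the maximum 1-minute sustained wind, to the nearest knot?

ΔP = 1008 − 998 = 10 hPa.
10^0.652 ≈ 4.487.
V ≈ 5.6 × 4.487 ≈ 25.1 kt.

25 kt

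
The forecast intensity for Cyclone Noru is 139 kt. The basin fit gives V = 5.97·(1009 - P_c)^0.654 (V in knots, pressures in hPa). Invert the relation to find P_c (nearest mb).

886 mb

ΔP = (V / 5.97)^(1/0.654) = (139/5.97)^1.529.
139/5.97 = 23.283; 23.283^1.529 ≈ 123.11 mb.
P_c = 1009 − 123.11 = 885.89 ≈ 886 mb.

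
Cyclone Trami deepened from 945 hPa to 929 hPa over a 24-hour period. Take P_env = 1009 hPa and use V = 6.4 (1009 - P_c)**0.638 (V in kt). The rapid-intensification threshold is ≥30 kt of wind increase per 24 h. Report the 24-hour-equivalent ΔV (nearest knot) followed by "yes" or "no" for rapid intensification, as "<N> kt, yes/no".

V₁: ΔP = 64, V ≈ 6.4 × 64^0.638 ≈ 90.89 kt.
V₂: ΔP = 80, V ≈ 6.4 × 80^0.638 ≈ 104.80 kt.
ΔV over 24 h = 13.91 kt → 24 h equivalent = 13.91 × 24/24 ≈ 13.91 kt.
14 kt < 30 kt ⇒ not rapid intensification.

14 kt, no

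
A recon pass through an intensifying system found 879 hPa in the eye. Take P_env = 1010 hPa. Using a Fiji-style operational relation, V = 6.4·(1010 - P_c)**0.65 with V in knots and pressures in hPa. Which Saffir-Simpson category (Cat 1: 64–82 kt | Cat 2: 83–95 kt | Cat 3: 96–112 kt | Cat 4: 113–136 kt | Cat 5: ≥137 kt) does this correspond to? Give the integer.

5

ΔP = 1010 − 879 = 131 hPa.
V ≈ 6.4 × 131^0.65 = 6.4 × 23.78 ≈ 152 kt.
152 kt falls in the Category 5 band.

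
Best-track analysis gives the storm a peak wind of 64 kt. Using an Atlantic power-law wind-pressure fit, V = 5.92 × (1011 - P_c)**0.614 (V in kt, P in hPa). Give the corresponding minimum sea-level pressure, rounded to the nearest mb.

ΔP = (V / 5.92)^(1/0.614) = (64/5.92)^1.629.
64/5.92 = 10.811; 10.811^1.629 ≈ 48.28 mb.
P_c = 1011 − 48.28 = 962.72 ≈ 963 mb.

963 mb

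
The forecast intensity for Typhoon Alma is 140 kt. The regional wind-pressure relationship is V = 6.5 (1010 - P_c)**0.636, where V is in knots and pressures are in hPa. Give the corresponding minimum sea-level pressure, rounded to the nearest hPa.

885 hPa

ΔP = (V / 6.5)^(1/0.636) = (140/6.5)^1.572.
140/6.5 = 21.538; 21.538^1.572 ≈ 124.81 hPa.
P_c = 1010 − 124.81 = 885.19 ≈ 885 hPa.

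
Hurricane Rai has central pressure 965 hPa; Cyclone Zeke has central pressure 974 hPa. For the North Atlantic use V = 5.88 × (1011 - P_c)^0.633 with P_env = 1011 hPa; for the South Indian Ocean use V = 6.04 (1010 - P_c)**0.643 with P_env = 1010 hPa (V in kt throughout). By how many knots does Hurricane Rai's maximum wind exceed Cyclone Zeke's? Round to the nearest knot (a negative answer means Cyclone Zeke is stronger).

Hurricane Rai: ΔP = 46; V ≈ 5.88 × 46^0.633 ≈ 66.36 kt.
Cyclone Zeke: ΔP = 36; V ≈ 6.04 × 36^0.643 ≈ 60.50 kt.
Difference ≈ 66.36 − 60.50 = 5.86 → 6 kt.

6 kt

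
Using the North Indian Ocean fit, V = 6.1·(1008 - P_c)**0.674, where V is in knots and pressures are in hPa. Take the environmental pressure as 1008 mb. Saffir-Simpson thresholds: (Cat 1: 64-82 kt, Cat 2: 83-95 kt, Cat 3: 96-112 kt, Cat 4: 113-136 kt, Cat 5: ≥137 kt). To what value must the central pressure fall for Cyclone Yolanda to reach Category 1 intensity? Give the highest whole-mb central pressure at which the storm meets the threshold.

Category 1 begins at V = 64 kt.
Required ΔP = (64/6.1)^(1/0.674) = 10.492^1.484 ≈ 32.71 mb.
P_c ≤ 1008 − 32.71 = 975.29, so the highest integer P_c is 975 mb.

975 mb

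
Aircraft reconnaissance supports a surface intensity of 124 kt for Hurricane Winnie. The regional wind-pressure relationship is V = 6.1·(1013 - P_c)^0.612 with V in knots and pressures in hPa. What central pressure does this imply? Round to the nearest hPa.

ΔP = (V / 6.1)^(1/0.612) = (124/6.1)^1.634.
124/6.1 = 20.328; 20.328^1.634 ≈ 137.22 hPa.
P_c = 1013 − 137.22 = 875.78 ≈ 876 hPa.

876 hPa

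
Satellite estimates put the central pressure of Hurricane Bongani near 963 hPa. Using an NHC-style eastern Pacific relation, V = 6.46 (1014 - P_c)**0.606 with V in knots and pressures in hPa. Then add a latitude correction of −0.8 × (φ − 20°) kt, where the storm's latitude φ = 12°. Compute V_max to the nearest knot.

76 kt

ΔP = 1014 − 963 = 51 hPa.
51^0.606 ≈ 10.834.
V ≈ 6.46 × 10.834 ≈ 70.0 kt.
Latitude correction: −0.8 × (12 − 20) = 6.4 kt.
Corrected V ≈ 76.4 kt → 76 kt.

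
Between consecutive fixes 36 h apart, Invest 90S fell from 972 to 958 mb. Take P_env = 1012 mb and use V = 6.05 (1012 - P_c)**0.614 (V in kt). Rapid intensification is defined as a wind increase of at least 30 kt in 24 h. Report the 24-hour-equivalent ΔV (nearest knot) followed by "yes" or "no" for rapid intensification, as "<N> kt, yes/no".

V₁: ΔP = 40, V ≈ 6.05 × 40^0.614 ≈ 58.27 kt.
V₂: ΔP = 54, V ≈ 6.05 × 54^0.614 ≈ 70.06 kt.
ΔV over 36 h = 11.79 kt → 24 h equivalent = 11.79 × 24/36 ≈ 7.86 kt.
8 kt < 30 kt ⇒ not rapid intensification.

8 kt, no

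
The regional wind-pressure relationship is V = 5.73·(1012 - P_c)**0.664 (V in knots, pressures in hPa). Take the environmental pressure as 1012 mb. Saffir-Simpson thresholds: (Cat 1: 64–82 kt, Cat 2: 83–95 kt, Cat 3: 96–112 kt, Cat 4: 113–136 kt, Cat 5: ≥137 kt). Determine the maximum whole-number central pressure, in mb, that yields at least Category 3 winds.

942 mb

Category 3 begins at V = 96 kt.
Required ΔP = (96/5.73)^(1/0.664) = 16.754^1.506 ≈ 69.75 mb.
P_c ≤ 1012 − 69.75 = 942.25, so the highest integer P_c is 942 mb.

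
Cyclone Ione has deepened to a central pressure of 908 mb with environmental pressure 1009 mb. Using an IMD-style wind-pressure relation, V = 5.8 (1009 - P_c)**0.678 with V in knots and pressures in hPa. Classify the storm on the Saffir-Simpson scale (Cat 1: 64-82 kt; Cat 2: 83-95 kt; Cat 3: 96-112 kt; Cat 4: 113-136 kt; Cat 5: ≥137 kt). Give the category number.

ΔP = 1009 − 908 = 101 mb.
V ≈ 5.8 × 101^0.678 = 5.8 × 22.85 ≈ 133 kt.
133 kt falls in the Category 4 band.

4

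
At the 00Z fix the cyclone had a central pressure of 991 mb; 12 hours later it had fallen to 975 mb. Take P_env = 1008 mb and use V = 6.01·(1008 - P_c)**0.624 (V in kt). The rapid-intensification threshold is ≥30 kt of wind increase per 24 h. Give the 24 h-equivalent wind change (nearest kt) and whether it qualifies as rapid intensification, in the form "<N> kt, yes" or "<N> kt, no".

36 kt, yes

V₁: ΔP = 17, V ≈ 6.01 × 17^0.624 ≈ 35.21 kt.
V₂: ΔP = 33, V ≈ 6.01 × 33^0.624 ≈ 53.26 kt.
ΔV over 12 h = 18.05 kt → 24 h equivalent = 18.05 × 24/12 ≈ 36.10 kt.
36 kt ≥ 30 kt ⇒ rapid intensification.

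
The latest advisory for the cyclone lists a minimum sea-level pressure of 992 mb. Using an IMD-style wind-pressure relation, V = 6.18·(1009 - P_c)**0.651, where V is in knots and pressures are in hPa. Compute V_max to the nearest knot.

ΔP = 1009 − 992 = 17 mb.
17^0.651 ≈ 6.324.
V ≈ 6.18 × 6.324 ≈ 39.1 kt.

39 kt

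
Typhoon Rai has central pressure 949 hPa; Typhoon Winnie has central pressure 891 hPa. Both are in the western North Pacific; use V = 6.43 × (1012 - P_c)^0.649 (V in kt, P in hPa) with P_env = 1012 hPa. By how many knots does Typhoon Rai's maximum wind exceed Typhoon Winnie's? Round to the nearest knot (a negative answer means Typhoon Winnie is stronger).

-50 kt

Typhoon Rai: ΔP = 63; V ≈ 6.43 × 63^0.649 ≈ 94.62 kt.
Typhoon Winnie: ΔP = 121; V ≈ 6.43 × 121^0.649 ≈ 144.52 kt.
Difference ≈ 94.62 − 144.52 = -49.90 → -50 kt.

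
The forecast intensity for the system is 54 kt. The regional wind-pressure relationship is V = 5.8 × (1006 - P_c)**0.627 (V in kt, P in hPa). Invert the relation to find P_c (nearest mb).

ΔP = (V / 5.8)^(1/0.627) = (54/5.8)^1.595.
54/5.8 = 9.310; 9.310^1.595 ≈ 35.11 mb.
P_c = 1006 − 35.11 = 970.89 ≈ 971 mb.

971 mb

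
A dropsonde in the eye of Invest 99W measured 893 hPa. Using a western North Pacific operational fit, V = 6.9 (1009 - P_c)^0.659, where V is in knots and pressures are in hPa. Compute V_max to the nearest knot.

ΔP = 1009 − 893 = 116 hPa.
116^0.659 ≈ 22.934.
V ≈ 6.9 × 22.934 ≈ 158.2 kt.

158 kt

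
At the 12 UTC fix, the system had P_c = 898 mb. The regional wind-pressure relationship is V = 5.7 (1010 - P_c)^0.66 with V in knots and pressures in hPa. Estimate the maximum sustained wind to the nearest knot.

ΔP = 1010 − 898 = 112 mb.
112^0.66 ≈ 22.516.
V ≈ 5.7 × 22.516 ≈ 128.3 kt.

128 kt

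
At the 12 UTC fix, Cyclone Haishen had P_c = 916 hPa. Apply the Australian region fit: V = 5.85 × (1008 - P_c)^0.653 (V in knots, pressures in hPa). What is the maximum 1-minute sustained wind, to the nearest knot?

112 kt

ΔP = 1008 − 916 = 92 hPa.
92^0.653 ≈ 19.158.
V ≈ 5.85 × 19.158 ≈ 112.1 kt.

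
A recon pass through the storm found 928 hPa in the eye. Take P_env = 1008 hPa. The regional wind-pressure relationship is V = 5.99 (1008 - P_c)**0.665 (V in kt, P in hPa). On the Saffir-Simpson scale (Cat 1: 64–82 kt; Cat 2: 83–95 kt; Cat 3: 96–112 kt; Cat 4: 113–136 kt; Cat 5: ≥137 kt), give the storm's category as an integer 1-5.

ΔP = 1008 − 928 = 80 hPa.
V ≈ 5.99 × 80^0.665 = 5.99 × 18.43 ≈ 110 kt.
110 kt falls in the Category 3 band.

3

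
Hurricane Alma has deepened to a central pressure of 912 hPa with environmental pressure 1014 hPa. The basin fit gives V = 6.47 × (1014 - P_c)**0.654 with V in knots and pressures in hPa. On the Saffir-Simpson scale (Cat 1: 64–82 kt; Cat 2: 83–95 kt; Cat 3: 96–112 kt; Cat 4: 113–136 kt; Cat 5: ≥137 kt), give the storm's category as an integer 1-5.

ΔP = 1014 − 912 = 102 hPa.
V ≈ 6.47 × 102^0.654 = 6.47 × 20.59 ≈ 133 kt.
133 kt falls in the Category 4 band.

4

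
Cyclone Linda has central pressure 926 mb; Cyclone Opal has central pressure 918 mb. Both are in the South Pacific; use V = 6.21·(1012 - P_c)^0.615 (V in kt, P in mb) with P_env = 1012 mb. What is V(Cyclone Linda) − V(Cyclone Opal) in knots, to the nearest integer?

Cyclone Linda: ΔP = 86; V ≈ 6.21 × 86^0.615 ≈ 96.12 kt.
Cyclone Opal: ΔP = 94; V ≈ 6.21 × 94^0.615 ≈ 101.52 kt.
Difference ≈ 96.12 − 101.52 = -5.40 → -5 kt.

-5 kt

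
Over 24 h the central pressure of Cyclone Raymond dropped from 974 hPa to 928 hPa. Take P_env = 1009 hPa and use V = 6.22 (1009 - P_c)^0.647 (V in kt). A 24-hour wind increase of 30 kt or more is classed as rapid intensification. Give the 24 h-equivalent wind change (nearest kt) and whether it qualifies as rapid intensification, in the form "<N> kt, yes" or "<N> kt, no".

45 kt, yes

V₁: ΔP = 35, V ≈ 6.22 × 35^0.647 ≈ 62.06 kt.
V₂: ΔP = 81, V ≈ 6.22 × 81^0.647 ≈ 106.80 kt.
ΔV over 24 h = 44.74 kt → 24 h equivalent = 44.74 × 24/24 ≈ 44.74 kt.
45 kt ≥ 30 kt ⇒ rapid intensification.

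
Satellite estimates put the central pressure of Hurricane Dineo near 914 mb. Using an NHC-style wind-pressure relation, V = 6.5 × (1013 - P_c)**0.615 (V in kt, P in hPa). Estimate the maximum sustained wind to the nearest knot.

110 kt

ΔP = 1013 − 914 = 99 mb.
99^0.615 ≈ 16.878.
V ≈ 6.5 × 16.878 ≈ 109.7 kt.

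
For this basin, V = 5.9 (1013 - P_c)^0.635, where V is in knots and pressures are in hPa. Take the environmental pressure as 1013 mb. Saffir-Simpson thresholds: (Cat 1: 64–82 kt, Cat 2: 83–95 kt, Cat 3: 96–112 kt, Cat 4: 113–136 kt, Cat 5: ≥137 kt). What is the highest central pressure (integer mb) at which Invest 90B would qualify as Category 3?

932 mb

Category 3 begins at V = 96 kt.
Required ΔP = (96/5.9)^(1/0.635) = 16.271^1.575 ≈ 80.86 mb.
P_c ≤ 1013 − 80.86 = 932.14, so the highest integer P_c is 932 mb.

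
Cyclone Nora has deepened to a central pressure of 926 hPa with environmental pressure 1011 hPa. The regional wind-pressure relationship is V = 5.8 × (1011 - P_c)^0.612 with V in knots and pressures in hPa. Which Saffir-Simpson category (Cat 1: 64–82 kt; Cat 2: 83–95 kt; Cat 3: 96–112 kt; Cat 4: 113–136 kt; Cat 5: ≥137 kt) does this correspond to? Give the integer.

ΔP = 1011 − 926 = 85 hPa.
V ≈ 5.8 × 85^0.612 = 5.8 × 15.16 ≈ 88 kt.
88 kt falls in the Category 2 band.

2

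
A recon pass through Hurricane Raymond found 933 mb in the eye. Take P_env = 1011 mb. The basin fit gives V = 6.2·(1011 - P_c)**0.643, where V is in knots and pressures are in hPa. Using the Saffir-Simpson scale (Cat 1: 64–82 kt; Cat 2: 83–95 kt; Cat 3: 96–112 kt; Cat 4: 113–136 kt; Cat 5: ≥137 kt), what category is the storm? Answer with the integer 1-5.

ΔP = 1011 − 933 = 78 mb.
V ≈ 6.2 × 78^0.643 = 6.2 × 16.47 ≈ 102 kt.
102 kt falls in the Category 3 band.

3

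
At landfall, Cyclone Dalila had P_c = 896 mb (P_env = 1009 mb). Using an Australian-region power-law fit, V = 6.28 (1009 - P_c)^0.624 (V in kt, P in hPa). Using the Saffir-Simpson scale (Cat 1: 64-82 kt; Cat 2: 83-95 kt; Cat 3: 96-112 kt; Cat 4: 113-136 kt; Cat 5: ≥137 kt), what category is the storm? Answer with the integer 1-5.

ΔP = 1009 − 896 = 113 mb.
V ≈ 6.28 × 113^0.624 = 6.28 × 19.10 ≈ 120 kt.
120 kt falls in the Category 4 band.

4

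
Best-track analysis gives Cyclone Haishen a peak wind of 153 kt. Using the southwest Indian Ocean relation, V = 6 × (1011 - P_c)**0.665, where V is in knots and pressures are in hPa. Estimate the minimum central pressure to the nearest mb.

881 mb

ΔP = (V / 6)^(1/0.665) = (153/6)^1.504.
153/6 = 25.500; 25.500^1.504 ≈ 130.35 mb.
P_c = 1011 − 130.35 = 880.65 ≈ 881 mb.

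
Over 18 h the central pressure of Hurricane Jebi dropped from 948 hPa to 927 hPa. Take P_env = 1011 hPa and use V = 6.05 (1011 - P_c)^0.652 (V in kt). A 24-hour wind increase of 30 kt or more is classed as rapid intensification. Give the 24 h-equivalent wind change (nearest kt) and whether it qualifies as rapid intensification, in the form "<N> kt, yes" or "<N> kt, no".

V₁: ΔP = 63, V ≈ 6.05 × 63^0.652 ≈ 90.14 kt.
V₂: ΔP = 84, V ≈ 6.05 × 84^0.652 ≈ 108.74 kt.
ΔV over 18 h = 18.60 kt → 24 h equivalent = 18.60 × 24/18 ≈ 24.80 kt.
25 kt < 30 kt ⇒ not rapid intensification.

25 kt, no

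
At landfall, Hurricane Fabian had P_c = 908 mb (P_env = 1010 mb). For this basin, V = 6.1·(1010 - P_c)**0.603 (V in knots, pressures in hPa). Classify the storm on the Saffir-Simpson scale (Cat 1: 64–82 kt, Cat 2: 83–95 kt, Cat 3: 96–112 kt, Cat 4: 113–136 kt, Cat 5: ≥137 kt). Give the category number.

ΔP = 1010 − 908 = 102 mb.
V ≈ 6.1 × 102^0.603 = 6.1 × 16.26 ≈ 99 kt.
99 kt falls in the Category 3 band.

3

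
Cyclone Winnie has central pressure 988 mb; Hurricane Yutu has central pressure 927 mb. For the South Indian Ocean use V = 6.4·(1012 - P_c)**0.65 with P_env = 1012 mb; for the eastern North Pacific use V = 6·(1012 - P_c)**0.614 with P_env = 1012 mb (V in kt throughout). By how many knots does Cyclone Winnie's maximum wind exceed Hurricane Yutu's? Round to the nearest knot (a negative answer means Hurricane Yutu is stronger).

-41 kt

Cyclone Winnie: ΔP = 24; V ≈ 6.4 × 24^0.65 ≈ 50.50 kt.
Hurricane Yutu: ΔP = 85; V ≈ 6 × 85^0.614 ≈ 91.79 kt.
Difference ≈ 50.50 − 91.79 = -41.29 → -41 kt.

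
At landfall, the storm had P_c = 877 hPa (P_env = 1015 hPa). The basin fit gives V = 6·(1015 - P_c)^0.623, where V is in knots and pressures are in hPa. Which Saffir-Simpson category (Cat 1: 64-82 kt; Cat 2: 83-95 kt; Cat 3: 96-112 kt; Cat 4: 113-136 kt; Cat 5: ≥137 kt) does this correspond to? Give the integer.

4

ΔP = 1015 − 877 = 138 hPa.
V ≈ 6 × 138^0.623 = 6 × 21.53 ≈ 129 kt.
129 kt falls in the Category 4 band.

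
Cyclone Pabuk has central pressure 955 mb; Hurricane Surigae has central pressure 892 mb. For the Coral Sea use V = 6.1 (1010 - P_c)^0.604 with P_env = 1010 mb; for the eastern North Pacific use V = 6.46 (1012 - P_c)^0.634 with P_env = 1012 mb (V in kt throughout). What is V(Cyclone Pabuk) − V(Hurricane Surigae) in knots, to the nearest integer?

-66 kt

Cyclone Pabuk: ΔP = 55; V ≈ 6.1 × 55^0.604 ≈ 68.63 kt.
Hurricane Surigae: ΔP = 120; V ≈ 6.46 × 120^0.634 ≈ 134.41 kt.
Difference ≈ 68.63 − 134.41 = -65.78 → -66 kt.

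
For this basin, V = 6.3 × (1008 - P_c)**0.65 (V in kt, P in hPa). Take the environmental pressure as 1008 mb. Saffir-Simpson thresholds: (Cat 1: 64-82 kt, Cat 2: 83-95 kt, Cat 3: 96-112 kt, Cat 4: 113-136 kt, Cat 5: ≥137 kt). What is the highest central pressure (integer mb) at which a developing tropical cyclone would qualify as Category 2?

Category 2 begins at V = 83 kt.
Required ΔP = (83/6.3)^(1/0.65) = 13.175^1.538 ≈ 52.80 mb.
P_c ≤ 1008 − 52.80 = 955.20, so the highest integer P_c is 955 mb.

955 mb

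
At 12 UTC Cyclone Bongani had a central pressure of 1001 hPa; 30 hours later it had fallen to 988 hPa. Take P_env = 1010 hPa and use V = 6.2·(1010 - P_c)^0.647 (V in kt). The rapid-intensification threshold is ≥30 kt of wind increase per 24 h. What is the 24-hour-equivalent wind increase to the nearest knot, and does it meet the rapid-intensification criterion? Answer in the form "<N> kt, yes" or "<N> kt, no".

V₁: ΔP = 9, V ≈ 6.2 × 9^0.647 ≈ 25.69 kt.
V₂: ΔP = 22, V ≈ 6.2 × 22^0.647 ≈ 45.81 kt.
ΔV over 30 h = 20.12 kt → 24 h equivalent = 20.12 × 24/30 ≈ 16.10 kt.
16 kt < 30 kt ⇒ not rapid intensification.

16 kt, no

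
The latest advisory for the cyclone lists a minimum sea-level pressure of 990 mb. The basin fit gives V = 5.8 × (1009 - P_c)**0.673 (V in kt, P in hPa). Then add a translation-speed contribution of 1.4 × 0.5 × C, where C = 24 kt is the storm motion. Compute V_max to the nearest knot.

59 kt

ΔP = 1009 − 990 = 19 mb.
19^0.673 ≈ 7.254.
V ≈ 5.8 × 7.254 ≈ 42.1 kt.
Translation term: 1.4 × 0.5 × 24 = 16.8 kt.
Corrected V ≈ 58.9 kt → 59 kt.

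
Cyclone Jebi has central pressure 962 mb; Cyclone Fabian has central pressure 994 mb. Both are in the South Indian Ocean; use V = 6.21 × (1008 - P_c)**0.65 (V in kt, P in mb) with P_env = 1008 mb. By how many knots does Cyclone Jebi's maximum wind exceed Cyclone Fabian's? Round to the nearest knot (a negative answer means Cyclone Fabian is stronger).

Cyclone Jebi: ΔP = 46; V ≈ 6.21 × 46^0.65 ≈ 74.80 kt.
Cyclone Fabian: ΔP = 14; V ≈ 6.21 × 14^0.65 ≈ 34.52 kt.
Difference ≈ 74.80 − 34.52 = 40.28 → 40 kt.

40 kt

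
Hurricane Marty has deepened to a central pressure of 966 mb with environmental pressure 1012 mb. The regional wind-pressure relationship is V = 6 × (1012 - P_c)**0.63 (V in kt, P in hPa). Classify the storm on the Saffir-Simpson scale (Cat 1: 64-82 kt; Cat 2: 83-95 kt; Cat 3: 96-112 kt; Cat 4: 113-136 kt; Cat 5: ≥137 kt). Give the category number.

ΔP = 1012 − 966 = 46 mb.
V ≈ 6 × 46^0.63 = 6 × 11.16 ≈ 67 kt.
67 kt falls in the Category 1 band.

1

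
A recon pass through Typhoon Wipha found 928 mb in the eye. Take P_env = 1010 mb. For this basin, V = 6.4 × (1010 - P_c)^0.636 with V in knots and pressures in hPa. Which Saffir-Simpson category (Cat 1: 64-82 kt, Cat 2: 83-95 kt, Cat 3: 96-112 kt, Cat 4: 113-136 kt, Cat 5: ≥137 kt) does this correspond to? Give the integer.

3

ΔP = 1010 − 928 = 82 mb.
V ≈ 6.4 × 82^0.636 = 6.4 × 16.49 ≈ 106 kt.
106 kt falls in the Category 3 band.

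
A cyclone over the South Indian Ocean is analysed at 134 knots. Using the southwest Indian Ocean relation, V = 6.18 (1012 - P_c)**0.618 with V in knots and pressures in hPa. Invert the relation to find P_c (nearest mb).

867 mb

ΔP = (V / 6.18)^(1/0.618) = (134/6.18)^1.618.
134/6.18 = 21.683; 21.683^1.618 ≈ 145.21 mb.
P_c = 1012 − 145.21 = 866.79 ≈ 867 mb.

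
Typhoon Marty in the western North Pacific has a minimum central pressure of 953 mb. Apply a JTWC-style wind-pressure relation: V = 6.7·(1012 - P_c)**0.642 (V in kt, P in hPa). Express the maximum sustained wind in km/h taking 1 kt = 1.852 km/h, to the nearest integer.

170 km/h

ΔP = 1012 − 953 = 59 mb.
V ≈ 6.7 × 59^0.642 = 6.7 × 13.705 ≈ 91.825 kt.
91.825 × 1.852 ≈ 170.06 km/h → 170 km/h.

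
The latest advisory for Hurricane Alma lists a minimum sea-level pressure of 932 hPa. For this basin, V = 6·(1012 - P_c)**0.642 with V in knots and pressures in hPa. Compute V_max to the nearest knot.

100 kt

ΔP = 1012 − 932 = 80 hPa.
80^0.642 ≈ 16.664.
V ≈ 6 × 16.664 ≈ 100.0 kt.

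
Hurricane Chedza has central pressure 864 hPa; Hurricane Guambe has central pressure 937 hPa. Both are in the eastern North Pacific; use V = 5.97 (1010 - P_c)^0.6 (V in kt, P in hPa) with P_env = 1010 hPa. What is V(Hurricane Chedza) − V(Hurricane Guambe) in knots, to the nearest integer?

Hurricane Chedza: ΔP = 146; V ≈ 5.97 × 146^0.6 ≈ 118.74 kt.
Hurricane Guambe: ΔP = 73; V ≈ 5.97 × 73^0.6 ≈ 78.34 kt.
Difference ≈ 118.74 − 78.34 = 40.40 → 40 kt.

40 kt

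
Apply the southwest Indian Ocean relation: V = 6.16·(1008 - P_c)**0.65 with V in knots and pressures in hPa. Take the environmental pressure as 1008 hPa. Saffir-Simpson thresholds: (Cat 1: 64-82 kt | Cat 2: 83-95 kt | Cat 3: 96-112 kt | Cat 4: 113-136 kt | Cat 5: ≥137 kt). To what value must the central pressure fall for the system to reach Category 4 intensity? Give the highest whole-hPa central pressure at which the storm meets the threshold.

Category 4 begins at V = 113 kt.
Required ΔP = (113/6.16)^(1/0.65) = 18.344^1.538 ≈ 87.87 hPa.
P_c ≤ 1008 − 87.87 = 920.13, so the highest integer P_c is 920 hPa.

920 hPa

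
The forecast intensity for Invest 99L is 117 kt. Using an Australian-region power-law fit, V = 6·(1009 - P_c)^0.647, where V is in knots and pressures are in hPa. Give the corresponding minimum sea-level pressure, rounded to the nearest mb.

910 mb

ΔP = (V / 6)^(1/0.647) = (117/6)^1.546.
117/6 = 19.500; 19.500^1.546 ≈ 98.60 mb.
P_c = 1009 − 98.60 = 910.40 ≈ 910 mb.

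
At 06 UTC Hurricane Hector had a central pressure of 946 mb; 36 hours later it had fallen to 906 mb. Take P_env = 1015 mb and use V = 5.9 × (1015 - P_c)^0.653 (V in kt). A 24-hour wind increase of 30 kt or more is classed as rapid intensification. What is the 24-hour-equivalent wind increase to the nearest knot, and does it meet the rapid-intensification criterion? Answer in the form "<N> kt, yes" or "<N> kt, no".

22 kt, no

V₁: ΔP = 69, V ≈ 5.9 × 69^0.653 ≈ 93.67 kt.
V₂: ΔP = 109, V ≈ 5.9 × 109^0.653 ≈ 126.27 kt.
ΔV over 36 h = 32.60 kt → 24 h equivalent = 32.60 × 24/36 ≈ 21.73 kt.
22 kt < 30 kt ⇒ not rapid intensification.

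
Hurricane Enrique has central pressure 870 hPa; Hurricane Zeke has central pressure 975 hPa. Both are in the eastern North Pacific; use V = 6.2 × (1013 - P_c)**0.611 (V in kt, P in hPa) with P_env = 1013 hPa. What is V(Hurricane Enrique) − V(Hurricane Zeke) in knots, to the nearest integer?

71 kt

Hurricane Enrique: ΔP = 143; V ≈ 6.2 × 143^0.611 ≈ 128.62 kt.
Hurricane Zeke: ΔP = 38; V ≈ 6.2 × 38^0.611 ≈ 57.23 kt.
Difference ≈ 128.62 − 57.23 = 71.39 → 71 kt.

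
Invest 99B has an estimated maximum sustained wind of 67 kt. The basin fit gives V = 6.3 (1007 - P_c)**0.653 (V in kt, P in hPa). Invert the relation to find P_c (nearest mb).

970 mb

ΔP = (V / 6.3)^(1/0.653) = (67/6.3)^1.531.
67/6.3 = 10.635; 10.635^1.531 ≈ 37.35 mb.
P_c = 1007 − 37.35 = 969.65 ≈ 970 mb.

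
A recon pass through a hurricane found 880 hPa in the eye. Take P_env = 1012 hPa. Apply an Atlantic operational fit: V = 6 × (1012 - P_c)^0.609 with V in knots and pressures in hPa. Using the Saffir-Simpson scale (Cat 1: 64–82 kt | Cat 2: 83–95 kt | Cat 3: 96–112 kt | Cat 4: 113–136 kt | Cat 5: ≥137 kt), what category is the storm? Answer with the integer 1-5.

ΔP = 1012 − 880 = 132 hPa.
V ≈ 6 × 132^0.609 = 6 × 19.56 ≈ 117 kt.
117 kt falls in the Category 4 band.

4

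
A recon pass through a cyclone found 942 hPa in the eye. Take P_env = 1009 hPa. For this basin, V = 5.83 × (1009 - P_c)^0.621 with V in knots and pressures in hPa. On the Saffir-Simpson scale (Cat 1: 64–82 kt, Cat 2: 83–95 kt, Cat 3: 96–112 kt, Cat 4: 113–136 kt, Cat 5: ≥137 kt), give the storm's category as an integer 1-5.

1

ΔP = 1009 − 942 = 67 hPa.
V ≈ 5.83 × 67^0.621 = 5.83 × 13.61 ≈ 79 kt.
79 kt falls in the Category 1 band.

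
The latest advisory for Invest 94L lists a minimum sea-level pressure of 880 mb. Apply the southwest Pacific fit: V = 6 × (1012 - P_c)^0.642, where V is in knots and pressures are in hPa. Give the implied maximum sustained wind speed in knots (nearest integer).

ΔP = 1012 − 880 = 132 mb.
132^0.642 ≈ 22.983.
V ≈ 6 × 22.983 ≈ 137.9 kt.

138 kt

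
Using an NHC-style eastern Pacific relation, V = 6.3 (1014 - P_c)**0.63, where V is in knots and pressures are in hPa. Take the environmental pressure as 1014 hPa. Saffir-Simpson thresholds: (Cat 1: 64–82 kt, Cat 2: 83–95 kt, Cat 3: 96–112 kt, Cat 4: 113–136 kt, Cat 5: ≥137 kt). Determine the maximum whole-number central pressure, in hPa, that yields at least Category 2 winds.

Category 2 begins at V = 83 kt.
Required ΔP = (83/6.3)^(1/0.63) = 13.175^1.587 ≈ 59.89 hPa.
P_c ≤ 1014 − 59.89 = 954.11, so the highest integer P_c is 954 hPa.

954 hPa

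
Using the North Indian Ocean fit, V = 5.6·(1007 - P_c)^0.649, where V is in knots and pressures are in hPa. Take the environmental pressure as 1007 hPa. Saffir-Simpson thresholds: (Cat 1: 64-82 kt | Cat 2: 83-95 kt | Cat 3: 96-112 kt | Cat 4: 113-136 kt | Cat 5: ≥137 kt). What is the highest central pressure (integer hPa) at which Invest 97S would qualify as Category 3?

Category 3 begins at V = 96 kt.
Required ΔP = (96/5.6)^(1/0.649) = 17.143^1.541 ≈ 79.71 hPa.
P_c ≤ 1007 − 79.71 = 927.29, so the highest integer P_c is 927 hPa.

927 hPa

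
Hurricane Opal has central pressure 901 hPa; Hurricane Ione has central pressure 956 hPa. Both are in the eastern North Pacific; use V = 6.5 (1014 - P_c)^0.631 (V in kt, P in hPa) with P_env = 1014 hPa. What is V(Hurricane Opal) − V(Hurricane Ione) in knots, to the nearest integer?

44 kt

Hurricane Opal: ΔP = 113; V ≈ 6.5 × 113^0.631 ≈ 128.35 kt.
Hurricane Ione: ΔP = 58; V ≈ 6.5 × 58^0.631 ≈ 84.26 kt.
Difference ≈ 128.35 − 84.26 = 44.09 → 44 kt.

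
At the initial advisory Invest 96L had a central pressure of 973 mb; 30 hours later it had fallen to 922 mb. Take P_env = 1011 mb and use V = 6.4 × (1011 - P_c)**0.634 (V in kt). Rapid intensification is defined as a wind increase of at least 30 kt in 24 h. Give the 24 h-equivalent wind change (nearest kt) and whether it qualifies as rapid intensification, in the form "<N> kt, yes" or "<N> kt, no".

V₁: ΔP = 38, V ≈ 6.4 × 38^0.634 ≈ 64.23 kt.
V₂: ΔP = 89, V ≈ 6.4 × 89^0.634 ≈ 110.18 kt.
ΔV over 30 h = 45.95 kt → 24 h equivalent = 45.95 × 24/30 ≈ 36.76 kt.
37 kt ≥ 30 kt ⇒ rapid intensification.

37 kt, yes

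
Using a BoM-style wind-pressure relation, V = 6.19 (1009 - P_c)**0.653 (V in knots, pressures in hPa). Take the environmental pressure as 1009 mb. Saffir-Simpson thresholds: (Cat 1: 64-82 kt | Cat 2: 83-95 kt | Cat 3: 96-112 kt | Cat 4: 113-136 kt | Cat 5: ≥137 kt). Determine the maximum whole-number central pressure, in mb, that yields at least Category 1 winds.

Category 1 begins at V = 64 kt.
Required ΔP = (64/6.19)^(1/0.653) = 10.339^1.531 ≈ 35.78 mb.
P_c ≤ 1009 − 35.78 = 973.22, so the highest integer P_c is 973 mb.

973 mb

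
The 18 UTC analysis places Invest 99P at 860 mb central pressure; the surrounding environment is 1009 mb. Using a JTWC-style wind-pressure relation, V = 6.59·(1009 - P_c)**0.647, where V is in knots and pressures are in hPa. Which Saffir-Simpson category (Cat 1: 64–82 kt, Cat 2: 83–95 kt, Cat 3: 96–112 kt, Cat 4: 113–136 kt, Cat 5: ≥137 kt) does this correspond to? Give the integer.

ΔP = 1009 − 860 = 149 mb.
V ≈ 6.59 × 149^0.647 = 6.59 × 25.47 ≈ 168 kt.
168 kt falls in the Category 5 band.

5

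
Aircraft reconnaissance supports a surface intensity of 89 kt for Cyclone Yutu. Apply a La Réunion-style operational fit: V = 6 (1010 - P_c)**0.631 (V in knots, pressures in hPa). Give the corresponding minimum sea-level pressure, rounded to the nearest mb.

ΔP = (V / 6)^(1/0.631) = (89/6)^1.585.
89/6 = 14.833; 14.833^1.585 ≈ 71.81 mb.
P_c = 1010 − 71.81 = 938.19 ≈ 938 mb.

938 mb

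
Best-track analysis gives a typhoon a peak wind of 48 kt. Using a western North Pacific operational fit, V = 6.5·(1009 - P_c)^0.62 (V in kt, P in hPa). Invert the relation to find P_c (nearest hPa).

984 hPa

ΔP = (V / 6.5)^(1/0.62) = (48/6.5)^1.613.
48/6.5 = 7.385; 7.385^1.613 ≈ 25.15 hPa.
P_c = 1009 − 25.15 = 983.85 ≈ 984 hPa.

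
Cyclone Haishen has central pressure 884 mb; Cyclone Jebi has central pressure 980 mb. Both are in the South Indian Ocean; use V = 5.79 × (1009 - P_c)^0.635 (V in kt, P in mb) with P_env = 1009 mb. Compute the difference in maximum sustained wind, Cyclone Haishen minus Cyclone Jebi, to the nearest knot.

Cyclone Haishen: ΔP = 125; V ≈ 5.79 × 125^0.635 ≈ 124.23 kt.
Cyclone Jebi: ΔP = 29; V ≈ 5.79 × 29^0.635 ≈ 49.12 kt.
Difference ≈ 124.23 − 49.12 = 75.11 → 75 kt.

75 kt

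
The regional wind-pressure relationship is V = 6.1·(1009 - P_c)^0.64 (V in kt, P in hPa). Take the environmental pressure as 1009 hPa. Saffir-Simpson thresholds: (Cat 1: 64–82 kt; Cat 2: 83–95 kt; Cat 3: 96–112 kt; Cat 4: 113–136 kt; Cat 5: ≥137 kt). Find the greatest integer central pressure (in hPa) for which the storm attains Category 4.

Category 4 begins at V = 113 kt.
Required ΔP = (113/6.1)^(1/0.64) = 18.525^1.562 ≈ 95.69 hPa.
P_c ≤ 1009 − 95.69 = 913.31, so the highest integer P_c is 913 hPa.

913 hPa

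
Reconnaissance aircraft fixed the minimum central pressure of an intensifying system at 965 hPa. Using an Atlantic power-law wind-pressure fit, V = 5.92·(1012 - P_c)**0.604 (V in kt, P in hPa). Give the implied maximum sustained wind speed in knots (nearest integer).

61 kt

ΔP = 1012 − 965 = 47 hPa.
47^0.604 ≈ 10.232.
V ≈ 5.92 × 10.232 ≈ 60.6 kt.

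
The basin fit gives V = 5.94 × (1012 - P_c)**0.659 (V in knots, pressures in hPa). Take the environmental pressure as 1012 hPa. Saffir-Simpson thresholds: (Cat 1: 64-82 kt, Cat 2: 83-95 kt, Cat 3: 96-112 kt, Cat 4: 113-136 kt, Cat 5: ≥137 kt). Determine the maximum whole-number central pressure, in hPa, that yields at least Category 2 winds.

957 hPa

Category 2 begins at V = 83 kt.
Required ΔP = (83/5.94)^(1/0.659) = 13.973^1.517 ≈ 54.69 hPa.
P_c ≤ 1012 − 54.69 = 957.31, so the highest integer P_c is 957 hPa.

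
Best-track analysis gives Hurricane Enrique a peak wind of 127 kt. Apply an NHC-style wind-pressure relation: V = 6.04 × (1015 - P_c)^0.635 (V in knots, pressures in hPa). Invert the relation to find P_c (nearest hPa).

ΔP = (V / 6.04)^(1/0.635) = (127/6.04)^1.575.
127/6.04 = 21.026; 21.026^1.575 ≈ 121.09 hPa.
P_c = 1015 − 121.09 = 893.91 ≈ 894 hPa.

894 hPa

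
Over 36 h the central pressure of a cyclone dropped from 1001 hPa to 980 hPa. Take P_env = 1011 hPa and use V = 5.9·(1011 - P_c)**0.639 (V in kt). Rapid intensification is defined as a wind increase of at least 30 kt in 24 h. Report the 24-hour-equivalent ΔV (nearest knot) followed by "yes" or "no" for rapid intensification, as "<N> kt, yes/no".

V₁: ΔP = 10, V ≈ 5.9 × 10^0.639 ≈ 25.70 kt.
V₂: ΔP = 31, V ≈ 5.9 × 31^0.639 ≈ 52.95 kt.
ΔV over 36 h = 27.25 kt → 24 h equivalent = 27.25 × 24/36 ≈ 18.17 kt.
18 kt < 30 kt ⇒ not rapid intensification.

18 kt, no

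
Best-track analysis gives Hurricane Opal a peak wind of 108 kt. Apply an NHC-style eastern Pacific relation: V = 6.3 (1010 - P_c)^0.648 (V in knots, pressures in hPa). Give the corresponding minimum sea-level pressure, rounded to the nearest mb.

930 mb

ΔP = (V / 6.3)^(1/0.648) = (108/6.3)^1.543.
108/6.3 = 17.143; 17.143^1.543 ≈ 80.25 mb.
P_c = 1010 − 80.25 = 929.75 ≈ 930 mb.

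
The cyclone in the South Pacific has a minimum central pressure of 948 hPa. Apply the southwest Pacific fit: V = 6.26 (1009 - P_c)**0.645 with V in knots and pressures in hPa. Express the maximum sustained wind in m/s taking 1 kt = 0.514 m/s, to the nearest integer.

46 m/s

ΔP = 1009 − 948 = 61 hPa.
V ≈ 6.26 × 61^0.645 = 6.26 × 14.175 ≈ 88.738 kt.
88.738 × 0.514 ≈ 45.61 m/s → 46 m/s.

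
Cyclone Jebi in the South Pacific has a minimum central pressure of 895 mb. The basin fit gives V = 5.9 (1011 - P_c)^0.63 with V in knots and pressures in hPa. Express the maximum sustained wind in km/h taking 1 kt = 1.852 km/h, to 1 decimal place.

218.3 km/h

ΔP = 1011 − 895 = 116 mb.
V ≈ 5.9 × 116^0.63 = 5.9 × 19.981 ≈ 117.886 kt.
117.886 × 1.852 ≈ 218.32 km/h → 218.3 km/h.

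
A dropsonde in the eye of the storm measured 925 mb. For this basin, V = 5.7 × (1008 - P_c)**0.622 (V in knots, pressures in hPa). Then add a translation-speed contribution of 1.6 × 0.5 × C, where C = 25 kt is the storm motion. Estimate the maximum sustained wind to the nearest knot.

ΔP = 1008 − 925 = 83 mb.
83^0.622 ≈ 15.619.
V ≈ 5.7 × 15.619 ≈ 89.0 kt.
Translation term: 1.6 × 0.5 × 25 = 20 kt.
Corrected V ≈ 109 kt → 109 kt.

109 kt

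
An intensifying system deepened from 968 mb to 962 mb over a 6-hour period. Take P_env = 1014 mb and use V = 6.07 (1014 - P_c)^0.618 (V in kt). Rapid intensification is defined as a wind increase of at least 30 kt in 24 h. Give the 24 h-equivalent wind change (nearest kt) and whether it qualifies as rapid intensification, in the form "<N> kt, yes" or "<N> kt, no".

V₁: ΔP = 46, V ≈ 6.07 × 46^0.618 ≈ 64.68 kt.
V₂: ΔP = 52, V ≈ 6.07 × 52^0.618 ≈ 69.77 kt.
ΔV over 6 h = 5.09 kt → 24 h equivalent = 5.09 × 24/6 ≈ 20.36 kt.
20 kt < 30 kt ⇒ not rapid intensification.

20 kt, no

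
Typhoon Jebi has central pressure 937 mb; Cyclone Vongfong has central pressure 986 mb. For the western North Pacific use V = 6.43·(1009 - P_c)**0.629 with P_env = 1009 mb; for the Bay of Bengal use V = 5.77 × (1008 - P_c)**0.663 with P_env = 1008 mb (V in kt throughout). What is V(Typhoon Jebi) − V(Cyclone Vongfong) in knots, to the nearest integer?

Typhoon Jebi: ΔP = 72; V ≈ 6.43 × 72^0.629 ≈ 94.73 kt.
Cyclone Vongfong: ΔP = 22; V ≈ 5.77 × 22^0.663 ≈ 44.79 kt.
Difference ≈ 94.73 − 44.79 = 49.94 → 50 kt.

50 kt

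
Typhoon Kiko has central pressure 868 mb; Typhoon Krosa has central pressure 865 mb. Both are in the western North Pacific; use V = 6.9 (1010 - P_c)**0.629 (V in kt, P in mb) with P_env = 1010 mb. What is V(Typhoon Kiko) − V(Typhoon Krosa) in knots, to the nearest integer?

-2 kt

Typhoon Kiko: ΔP = 142; V ≈ 6.9 × 142^0.629 ≈ 155.83 kt.
Typhoon Krosa: ΔP = 145; V ≈ 6.9 × 145^0.629 ≈ 157.89 kt.
Difference ≈ 155.83 − 157.89 = -2.06 → -2 kt.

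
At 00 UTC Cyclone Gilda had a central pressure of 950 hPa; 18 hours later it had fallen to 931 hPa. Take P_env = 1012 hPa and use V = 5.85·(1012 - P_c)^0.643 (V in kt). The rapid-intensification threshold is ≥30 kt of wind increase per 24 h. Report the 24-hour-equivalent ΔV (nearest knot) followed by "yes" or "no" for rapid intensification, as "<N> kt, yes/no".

21 kt, no

V₁: ΔP = 62, V ≈ 5.85 × 62^0.643 ≈ 83.11 kt.
V₂: ΔP = 81, V ≈ 5.85 × 81^0.643 ≈ 98.70 kt.
ΔV over 18 h = 15.59 kt → 24 h equivalent = 15.59 × 24/18 ≈ 20.79 kt.
21 kt < 30 kt ⇒ not rapid intensification.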